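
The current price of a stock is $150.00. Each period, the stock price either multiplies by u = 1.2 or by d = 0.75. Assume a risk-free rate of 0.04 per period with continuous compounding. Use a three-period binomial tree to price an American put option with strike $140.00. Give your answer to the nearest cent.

$12.13

Risk-neutral probability p = (e^0.04 − 0.75)/(1.2 − 0.75) = 0.2908/0.4500 = 0.6462
Terminal stock prices: S_uuu = 259.2, S_uud = 162, S_udd = 101.2, S_ddd = 63.28
Terminal payoffs (K − S): max(-119.2, 0) = 0, max(-22, 0) = 0, max(38.75, 0) = 38.75, max(76.72, 0) = 76.72
Node uu (S = 216): continuation = e^(−0.04)·[0.6462·0.0000 + 0.3538·0.0000] = 0.0000; exercise value = 0.0000 ≤ continuation, so V_uu = 0.0000
Node ud (S = 135): continuation = e^(−0.04)·[0.6462·0.0000 + 0.3538·38.7500] = 13.1705; exercise value = 5.0000 ≤ continuation, so V_ud = 13.1705
Node dd (S = 84.38): continuation = e^(−0.04)·[0.6462·38.7500 + 0.3538·76.7188] = 50.1355; exercise value = 55.6250 > continuation, so V_dd = 55.6250 (exercise)
Node u (S = 180): continuation = e^(−0.04)·[0.6462·0.0000 + 0.3538·13.1705] = 4.4764; exercise value = 0.0000 ≤ continuation, so V_u = 4.4764
Node d (S = 112.5): continuation = e^(−0.04)·[0.6462·13.1705 + 0.3538·55.6250] = 27.0836; exercise value = 27.5000 > continuation, so V_d = 27.5000 (exercise)
Node 0 (S = 150): continuation = e^(−0.04)·[0.6462·4.4764 + 0.3538·27.5000] = 12.1262; exercise value = 0.0000 ≤ continuation, so V_0 = 12.1262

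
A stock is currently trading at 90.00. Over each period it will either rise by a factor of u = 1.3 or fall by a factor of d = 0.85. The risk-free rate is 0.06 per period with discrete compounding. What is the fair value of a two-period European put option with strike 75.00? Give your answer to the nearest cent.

Risk-neutral probability p = (1 + 0.06 − 0.85)/(1.3 − 0.85) = 0.2100/0.4500 = 0.4667
Terminal stock prices: S_uu = 152.1, S_ud = 99.45, S_dd = 65.02
Terminal payoffs (K − S): max(-77.1, 0) = 0, max(-24.45, 0) = 0, max(9.975, 0) = 9.975
Node u (S = 117): V_u = 1/1.06·[0.4667·0.0000 + 0.5333·0.0000] = 0.0000
Node d (S = 76.5): V_d = 1/1.06·[0.4667·0.0000 + 0.5333·9.9750] = 5.0189
Node 0 (S = 90): V_0 = 1/1.06·[0.4667·0.0000 + 0.5333·5.0189] = 2.5252

2.53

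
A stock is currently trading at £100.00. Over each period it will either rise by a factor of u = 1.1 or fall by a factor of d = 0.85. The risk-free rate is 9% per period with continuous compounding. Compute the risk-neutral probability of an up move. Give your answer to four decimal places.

p = 0.9767

Risk-neutral probability p = (e^0.09 − 0.85)/(1.1 − 0.85) = 0.2442/0.2500 = 0.9767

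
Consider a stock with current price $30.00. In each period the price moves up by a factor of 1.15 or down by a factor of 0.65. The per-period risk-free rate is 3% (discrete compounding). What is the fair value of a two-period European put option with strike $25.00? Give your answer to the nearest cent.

Risk-neutral probability p = (1 + 0.03 − 0.65)/(1.15 − 0.65) = 0.3800/0.5000 = 0.7600
Terminal stock prices: S_uu = 39.67, S_ud = 22.43, S_dd = 12.68
Terminal payoffs (K − S): max(-14.67, 0) = 0, max(2.575, 0) = 2.575, max(12.32, 0) = 12.32
Node u (S = 34.5): V_u = 1/1.03·[0.7600·0.0000 + 0.2400·2.5750] = 0.6000
Node d (S = 19.5): V_d = 1/1.03·[0.7600·2.5750 + 0.2400·12.3250] = 4.7718
Node 0 (S = 30): V_0 = 1/1.03·[0.7600·0.6000 + 0.2400·4.7718] = 1.5546

$1.55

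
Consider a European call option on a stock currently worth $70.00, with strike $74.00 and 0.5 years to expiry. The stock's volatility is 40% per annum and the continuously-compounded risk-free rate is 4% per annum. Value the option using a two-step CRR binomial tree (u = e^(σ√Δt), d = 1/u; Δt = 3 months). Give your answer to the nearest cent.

$6.73

CRR parameters: u = e^(σ√Δt) = e^(0.4·√0.25) = 1.2214, d = 1/u = 0.8187
Per-period rate: rΔt = 0.04·0.25 = 0.01, so R = e^0.01 = 1.0101
Risk-neutral probability p = (e^0.01 − 0.8187)/(1.2214 − 0.8187) = 0.1913/0.4027 = 0.4751
Terminal stock prices: S_uu = 104.4, S_ud = 70, S_dd = 46.92
Terminal payoffs (S − K): max(30.43, 0) = 30.43, max(-4, 0) = 0, max(-27.08, 0) = 0
Node u (S = 85.5): V_u = e^(−0.01)·[0.4751·30.4277 + 0.5249·0.0000] = 14.3131
Node d (S = 57.31): V_d = e^(−0.01)·[0.4751·0.0000 + 0.5249·0.0000] = 0.0000
Node 0 (S = 70): V_0 = e^(−0.01)·[0.4751·14.3131 + 0.5249·0.0000] = 6.7328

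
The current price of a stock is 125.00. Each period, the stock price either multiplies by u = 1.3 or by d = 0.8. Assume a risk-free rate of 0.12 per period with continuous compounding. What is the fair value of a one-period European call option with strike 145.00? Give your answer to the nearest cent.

10.17

Risk-neutral probability p = (e^0.12 − 0.8)/(1.3 − 0.8) = 0.3275/0.5000 = 0.6550
Terminal stock prices: S_u = 162.5, S_d = 100
Terminal payoffs (S − K): max(17.5, 0) = 17.5, max(-45, 0) = 0
Node 0 (S = 125): V_0 = e^(−0.12)·[0.6550·17.5000 + 0.3450·0.0000] = 10.1662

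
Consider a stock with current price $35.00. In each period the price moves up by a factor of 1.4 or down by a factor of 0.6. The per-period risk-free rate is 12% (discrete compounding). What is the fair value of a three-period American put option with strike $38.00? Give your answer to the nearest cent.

$6.87

Risk-neutral probability p = (1 + 0.12 − 0.6)/(1.4 − 0.6) = 0.5200/0.8000 = 0.6500
Terminal stock prices: S_uuu = 96.04, S_uud = 41.16, S_udd = 17.64, S_ddd = 7.56
Terminal payoffs (K − S): max(-58.04, 0) = 0, max(-3.16, 0) = 0, max(20.36, 0) = 20.36, max(30.44, 0) = 30.44
Node uu (S = 68.6): continuation = 1/1.12·[0.6500·0.0000 + 0.3500·0.0000] = 0.0000; exercise value = 0.0000 ≤ continuation, so V_uu = 0.0000
Node ud (S = 29.4): continuation = 1/1.12·[0.6500·0.0000 + 0.3500·20.3600] = 6.3625; exercise value = 8.6000 > continuation, so V_ud = 8.6000 (exercise)
Node dd (S = 12.6): continuation = 1/1.12·[0.6500·20.3600 + 0.3500·30.4400] = 21.3286; exercise value = 25.4000 > continuation, so V_dd = 25.4000 (exercise)
Node u (S = 49): continuation = 1/1.12·[0.6500·0.0000 + 0.3500·8.6000] = 2.6875; exercise value = 0.0000 ≤ continuation, so V_u = 2.6875
Node d (S = 21): continuation = 1/1.12·[0.6500·8.6000 + 0.3500·25.4000] = 12.9286; exercise value = 17.0000 > continuation, so V_d = 17.0000 (exercise)
Node 0 (S = 35): continuation = 1/1.12·[0.6500·2.6875 + 0.3500·17.0000] = 6.8722; exercise value = 3.0000 ≤ continuation, so V_0 = 6.8722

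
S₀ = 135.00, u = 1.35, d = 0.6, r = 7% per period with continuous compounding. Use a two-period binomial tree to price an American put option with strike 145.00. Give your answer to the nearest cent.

29.30

Risk-neutral probability p = (e^0.07 − 0.6)/(1.35 − 0.6) = 0.4725/0.7500 = 0.6300
Terminal stock prices: S_uu = 246, S_ud = 109.3, S_dd = 48.6
Terminal payoffs (K − S): max(-101, 0) = 0, max(35.65, 0) = 35.65, max(96.4, 0) = 96.4
Node u (S = 182.2): continuation = e^(−0.07)·[0.6300·0.0000 + 0.3700·35.6500] = 12.2984; exercise value = 0.0000 ≤ continuation, so V_u = 12.2984
Node d (S = 81): continuation = e^(−0.07)·[0.6300·35.6500 + 0.3700·96.4000] = 54.1971; exercise value = 64.0000 > continuation, so V_d = 64.0000 (exercise)
Node 0 (S = 135): continuation = e^(−0.07)·[0.6300·12.2984 + 0.3700·64.0000] = 29.3027; exercise value = 10.0000 ≤ continuation, so V_0 = 29.3027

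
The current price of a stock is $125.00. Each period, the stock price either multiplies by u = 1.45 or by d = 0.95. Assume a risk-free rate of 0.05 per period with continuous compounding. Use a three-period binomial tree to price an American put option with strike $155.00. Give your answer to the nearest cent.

$30.00

Risk-neutral probability p = (e^0.05 − 0.95)/(1.45 − 0.95) = 0.1013/0.5000 = 0.2025
Terminal stock prices: S_uuu = 381.1, S_uud = 249.7, S_udd = 163.6, S_ddd = 107.2
Terminal payoffs (K − S): max(-226.1, 0) = 0, max(-94.67, 0) = 0, max(-8.578, 0) = 0, max(47.83, 0) = 47.83
Node uu (S = 262.8): continuation = e^(−0.05)·[0.2025·0.0000 + 0.7975·0.0000] = 0.0000; exercise value = 0.0000 ≤ continuation, so V_uu = 0.0000
Node ud (S = 172.2): continuation = e^(−0.05)·[0.2025·0.0000 + 0.7975·0.0000] = 0.0000; exercise value = 0.0000 ≤ continuation, so V_ud = 0.0000
Node dd (S = 112.8): continuation = e^(−0.05)·[0.2025·0.0000 + 0.7975·47.8281] = 36.2808; exercise value = 42.1875 > continuation, so V_dd = 42.1875 (exercise)
Node u (S = 181.2): continuation = e^(−0.05)·[0.2025·0.0000 + 0.7975·0.0000] = 0.0000; exercise value = 0.0000 ≤ continuation, so V_u = 0.0000
Node d (S = 118.8): continuation = e^(−0.05)·[0.2025·0.0000 + 0.7975·42.1875] = 32.0020; exercise value = 36.2500 > continuation, so V_d = 36.2500 (exercise)
Node 0 (S = 125): continuation = e^(−0.05)·[0.2025·0.0000 + 0.7975·36.2500] = 27.4980; exercise value = 30.0000 > continuation, so V_0 = 30.0000 (exercise)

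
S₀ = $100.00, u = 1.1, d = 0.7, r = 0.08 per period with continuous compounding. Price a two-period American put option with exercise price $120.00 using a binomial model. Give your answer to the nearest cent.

Risk-neutral probability p = (e^0.08 − 0.7)/(1.1 − 0.7) = 0.3833/0.4000 = 0.9582
Terminal stock prices: S_uu = 121, S_ud = 77, S_dd = 49
Terminal payoffs (K − S): max(-1, 0) = 0, max(43, 0) = 43, max(71, 0) = 71
Node u (S = 110): continuation = e^(−0.08)·[0.9582·0.0000 + 0.0418·43.0000] = 1.6585; exercise value = 10.0000 > continuation, so V_u = 10.0000 (exercise)
Node d (S = 70): continuation = e^(−0.08)·[0.9582·43.0000 + 0.0418·71.0000] = 40.7740; exercise value = 50.0000 > continuation, so V_d = 50.0000 (exercise)
Node 0 (S = 100): continuation = e^(−0.08)·[0.9582·10.0000 + 0.0418·50.0000] = 10.7740; exercise value = 20.0000 > continuation, so V_0 = 20.0000 (exercise)

$20.00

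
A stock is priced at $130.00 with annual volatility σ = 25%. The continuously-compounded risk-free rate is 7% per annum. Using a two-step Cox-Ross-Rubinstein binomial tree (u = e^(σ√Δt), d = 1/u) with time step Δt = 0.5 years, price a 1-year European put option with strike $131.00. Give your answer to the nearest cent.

$7.76

CRR parameters: u = e^(σ√Δt) = e^(0.25·√0.5) = 1.1934, d = 1/u = 0.8380
Per-period rate: rΔt = 0.07·0.5 = 0.035, so R = e^0.035 = 1.0356
Risk-neutral probability p = (e^0.035 − 0.8380)/(1.1934 − 0.8380) = 0.1977/0.3554 = 0.5561
Terminal stock prices: S_uu = 185.1, S_ud = 130, S_dd = 91.28
Terminal payoffs (K − S): max(-54.14, 0) = 0, max(1, 0) = 1, max(39.72, 0) = 39.72
Node u (S = 155.1): V_u = e^(−0.035)·[0.5561·0.0000 + 0.4439·1.0000] = 0.4286
Node d (S = 108.9): V_d = e^(−0.035)·[0.5561·1.0000 + 0.4439·39.7155] = 17.5586
Node 0 (S = 130): V_0 = e^(−0.035)·[0.5561·0.4286 + 0.4439·17.5586] = 7.7556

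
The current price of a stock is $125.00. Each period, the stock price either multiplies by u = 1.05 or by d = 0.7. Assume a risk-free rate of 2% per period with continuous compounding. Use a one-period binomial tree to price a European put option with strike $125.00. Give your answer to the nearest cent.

$3.13

Risk-neutral probability p = (e^0.02 − 0.7)/(1.05 − 0.7) = 0.3202/0.3500 = 0.9149
Terminal stock prices: S_u = 131.2, S_d = 87.5
Terminal payoffs (K − S): max(-6.25, 0) = 0, max(37.5, 0) = 37.5
Node 0 (S = 125): V_0 = e^(−0.02)·[0.9149·0.0000 + 0.0851·37.5000] = 3.1295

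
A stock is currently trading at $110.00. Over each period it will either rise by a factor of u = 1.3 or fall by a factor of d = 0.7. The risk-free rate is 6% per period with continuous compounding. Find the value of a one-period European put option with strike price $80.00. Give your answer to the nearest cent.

$1.12

Risk-neutral probability p = (e^0.06 − 0.7)/(1.3 − 0.7) = 0.3618/0.6000 = 0.6031
Terminal stock prices: S_u = 143, S_d = 77
Terminal payoffs (K − S): max(-63, 0) = 0, max(3, 0) = 3
Node 0 (S = 110): V_0 = e^(−0.06)·[0.6031·0.0000 + 0.3969·3.0000] = 1.1215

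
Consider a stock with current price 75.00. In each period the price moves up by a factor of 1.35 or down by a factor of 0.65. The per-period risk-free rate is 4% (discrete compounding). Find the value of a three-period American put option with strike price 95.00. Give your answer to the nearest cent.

27.10

Risk-neutral probability p = (1 + 0.04 − 0.65)/(1.35 − 0.65) = 0.3900/0.7000 = 0.5571
Terminal stock prices: S_uuu = 184.5, S_uud = 88.85, S_udd = 42.78, S_ddd = 20.6
Terminal payoffs (K − S): max(-89.53, 0) = 0, max(6.153, 0) = 6.153, max(52.22, 0) = 52.22, max(74.4, 0) = 74.4
Node uu (S = 136.7): continuation = 1/1.04·[0.5571·0.0000 + 0.4429·6.1531] = 2.6201; exercise value = 0.0000 ≤ continuation, so V_uu = 2.6201
Node ud (S = 65.81): continuation = 1/1.04·[0.5571·6.1531 + 0.4429·52.2219] = 25.5337; exercise value = 29.1875 > continuation, so V_ud = 29.1875 (exercise)
Node dd (S = 31.69): continuation = 1/1.04·[0.5571·52.2219 + 0.4429·74.4031] = 59.6587; exercise value = 63.3125 > continuation, so V_dd = 63.3125 (exercise)
Node u (S = 101.2): continuation = 1/1.04·[0.5571·2.6201 + 0.4429·29.1875] = 13.8324; exercise value = 0.0000 ≤ continuation, so V_u = 13.8324
Node d (S = 48.75): continuation = 1/1.04·[0.5571·29.1875 + 0.4429·63.3125] = 42.5962; exercise value = 46.2500 > continuation, so V_d = 46.2500 (exercise)
Node 0 (S = 75): continuation = 1/1.04·[0.5571·13.8324 + 0.4429·46.2500] = 27.1046; exercise value = 20.0000 ≤ continuation, so V_0 = 27.1046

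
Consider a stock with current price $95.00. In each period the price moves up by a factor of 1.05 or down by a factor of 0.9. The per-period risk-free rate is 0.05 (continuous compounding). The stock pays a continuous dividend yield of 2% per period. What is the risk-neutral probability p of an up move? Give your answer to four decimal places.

Per-period risk-free factor R = e^0.05 = 1.0513; dividend-adjusted growth = e^(0.05−0.02) = 1.0305.
Risk-neutral probability p = (1.0305 − 0.9)/(1.05 − 0.9) = 0.1305/0.1500 = 0.8697

p = 0.8697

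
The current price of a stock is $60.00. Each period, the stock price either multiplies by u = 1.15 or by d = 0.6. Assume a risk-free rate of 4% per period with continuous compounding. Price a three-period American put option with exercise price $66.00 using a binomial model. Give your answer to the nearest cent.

Risk-neutral probability p = (e^0.04 − 0.6)/(1.15 − 0.6) = 0.4408/0.5500 = 0.8015
Terminal stock prices: S_uuu = 91.25, S_uud = 47.61, S_udd = 24.84, S_ddd = 12.96
Terminal payoffs (K − S): max(-25.25, 0) = 0, max(18.39, 0) = 18.39, max(41.16, 0) = 41.16, max(53.04, 0) = 53.04
Node uu (S = 79.35): continuation = e^(−0.04)·[0.8015·0.0000 + 0.1985·18.3900] = 3.5077; exercise value = 0.0000 ≤ continuation, so V_uu = 3.5077
Node ud (S = 41.4): continuation = e^(−0.04)·[0.8015·18.3900 + 0.1985·41.1600] = 22.0121; exercise value = 24.6000 > continuation, so V_ud = 24.6000 (exercise)
Node dd (S = 21.6): continuation = e^(−0.04)·[0.8015·41.1600 + 0.1985·53.0400] = 41.8121; exercise value = 44.4000 > continuation, so V_dd = 44.4000 (exercise)
Node u (S = 69): continuation = e^(−0.04)·[0.8015·3.5077 + 0.1985·24.6000] = 7.3934; exercise value = 0.0000 ≤ continuation, so V_u = 7.3934
Node d (S = 36): continuation = e^(−0.04)·[0.8015·24.6000 + 0.1985·44.4000] = 27.4121; exercise value = 30.0000 > continuation, so V_d = 30.0000 (exercise)
Node 0 (S = 60): continuation = e^(−0.04)·[0.8015·7.3934 + 0.1985·30.0000] = 11.4155; exercise value = 6.0000 ≤ continuation, so V_0 = 11.4155

$11.42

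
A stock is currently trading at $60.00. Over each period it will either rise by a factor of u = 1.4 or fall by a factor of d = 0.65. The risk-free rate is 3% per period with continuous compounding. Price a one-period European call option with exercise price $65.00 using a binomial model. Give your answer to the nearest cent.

$9.35

Risk-neutral probability p = (e^0.03 − 0.65)/(1.4 − 0.65) = 0.3805/0.7500 = 0.5073
Terminal stock prices: S_u = 84, S_d = 39
Terminal payoffs (S − K): max(19, 0) = 19, max(-26, 0) = 0
Node 0 (S = 60): V_0 = e^(−0.03)·[0.5073·19.0000 + 0.4927·0.0000] = 9.3533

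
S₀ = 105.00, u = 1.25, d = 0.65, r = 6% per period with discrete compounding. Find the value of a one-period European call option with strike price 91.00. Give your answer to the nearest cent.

Risk-neutral probability p = (1 + 0.06 − 0.65)/(1.25 − 0.65) = 0.4100/0.6000 = 0.6833
Terminal stock prices: S_u = 131.2, S_d = 68.25
Terminal payoffs (S − K): max(40.25, 0) = 40.25, max(-22.75, 0) = 0
Node 0 (S = 105): V_0 = 1/1.06·[0.6833·40.2500 + 0.3167·0.0000] = 25.9473

25.95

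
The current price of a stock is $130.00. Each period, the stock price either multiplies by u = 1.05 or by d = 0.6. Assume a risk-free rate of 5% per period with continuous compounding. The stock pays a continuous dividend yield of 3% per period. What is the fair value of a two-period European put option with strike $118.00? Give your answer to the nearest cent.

Per-period risk-free factor R = e^0.05 = 1.0513; dividend-adjusted growth = e^(0.05−0.03) = 1.0202.
Risk-neutral probability p = (1.0202 − 0.6)/(1.05 − 0.6) = 0.4202/0.4500 = 0.9338
Terminal stock prices: S_uu = 143.3, S_ud = 81.9, S_dd = 46.8
Terminal payoffs (K − S): max(-25.33, 0) = 0, max(36.1, 0) = 36.1, max(71.2, 0) = 71.2
Node u (S = 136.5): V_u = e^(−0.05)·[0.9338·0.0000 + 0.0662·36.1000] = 2.2739
Node d (S = 78): V_d = e^(−0.05)·[0.9338·36.1000 + 0.0662·71.2000] = 36.5503
Node 0 (S = 130): V_0 = e^(−0.05)·[0.9338·2.2739 + 0.0662·36.5503] = 4.3221

$4.32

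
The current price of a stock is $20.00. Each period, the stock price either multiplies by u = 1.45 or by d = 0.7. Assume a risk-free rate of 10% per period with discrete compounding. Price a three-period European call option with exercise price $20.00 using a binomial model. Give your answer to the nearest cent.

Risk-neutral probability p = (1 + 0.1 − 0.7)/(1.45 − 0.7) = 0.4000/0.7500 = 0.5333
Terminal stock prices: S_uuu = 60.97, S_uud = 29.43, S_udd = 14.21, S_ddd = 6.86
Terminal payoffs (S − K): max(40.97, 0) = 40.97, max(9.435, 0) = 9.435, max(-5.79, 0) = 0, max(-13.14, 0) = 0
Node uu (S = 42.05): V_uu = 1/1.1·[0.5333·40.9725 + 0.4667·9.4350] = 23.8682
Node ud (S = 20.3): V_ud = 1/1.1·[0.5333·9.4350 + 0.4667·0.0000] = 4.5745
Node dd (S = 9.8): V_dd = 1/1.1·[0.5333·0.0000 + 0.4667·0.0000] = 0.0000
Node u (S = 29): V_u = 1/1.1·[0.5333·23.8682 + 0.4667·4.5745] = 13.5132
Node d (S = 14): V_d = 1/1.1·[0.5333·4.5745 + 0.4667·0.0000] = 2.2180
Node 0 (S = 20): V_0 = 1/1.1·[0.5333·13.5132 + 0.4667·2.2180] = 7.4928

$7.49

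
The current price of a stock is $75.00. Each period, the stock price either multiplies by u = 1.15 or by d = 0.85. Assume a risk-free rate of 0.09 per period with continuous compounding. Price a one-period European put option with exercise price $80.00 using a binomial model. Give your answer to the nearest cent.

$2.76

Risk-neutral probability p = (e^0.09 − 0.85)/(1.15 − 0.85) = 0.2442/0.3000 = 0.8139
Terminal stock prices: S_u = 86.25, S_d = 63.75
Terminal payoffs (K − S): max(-6.25, 0) = 0, max(16.25, 0) = 16.25
Node 0 (S = 75): V_0 = e^(−0.09)·[0.8139·0.0000 + 0.1861·16.2500] = 2.7636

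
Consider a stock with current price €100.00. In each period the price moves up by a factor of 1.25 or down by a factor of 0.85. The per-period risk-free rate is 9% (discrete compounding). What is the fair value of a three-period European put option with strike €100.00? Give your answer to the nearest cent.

€4.06

Risk-neutral probability p = (1 + 0.09 − 0.85)/(1.25 − 0.85) = 0.2400/0.4000 = 0.6000
Terminal stock prices: S_uuu = 195.3, S_uud = 132.8, S_udd = 90.31, S_ddd = 61.41
Terminal payoffs (K − S): max(-95.31, 0) = 0, max(-32.81, 0) = 0, max(9.688, 0) = 9.688, max(38.59, 0) = 38.59
Node uu (S = 156.2): V_uu = 1/1.09·[0.6000·0.0000 + 0.4000·0.0000] = 0.0000
Node ud (S = 106.2): V_ud = 1/1.09·[0.6000·0.0000 + 0.4000·9.6875] = 3.5550
Node dd (S = 72.25): V_dd = 1/1.09·[0.6000·9.6875 + 0.4000·38.5875] = 19.4931
Node u (S = 125): V_u = 1/1.09·[0.6000·0.0000 + 0.4000·3.5550] = 1.3046
Node d (S = 85): V_d = 1/1.09·[0.6000·3.5550 + 0.4000·19.4931] = 9.1103
Node 0 (S = 100): V_0 = 1/1.09·[0.6000·1.3046 + 0.4000·9.1103] = 4.0614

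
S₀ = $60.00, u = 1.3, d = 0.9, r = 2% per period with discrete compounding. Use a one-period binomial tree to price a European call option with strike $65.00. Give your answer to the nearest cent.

Risk-neutral probability p = (1 + 0.02 − 0.9)/(1.3 − 0.9) = 0.1200/0.4000 = 0.3000
Terminal stock prices: S_u = 78, S_d = 54
Terminal payoffs (S − K): max(13, 0) = 13, max(-11, 0) = 0
Node 0 (S = 60): V_0 = 1/1.02·[0.3000·13.0000 + 0.7000·0.0000] = 3.8235

$3.82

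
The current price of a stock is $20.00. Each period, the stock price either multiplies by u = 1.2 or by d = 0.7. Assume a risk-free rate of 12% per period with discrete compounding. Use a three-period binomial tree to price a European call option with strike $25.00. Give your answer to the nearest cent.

$4.03

Risk-neutral probability p = (1 + 0.12 − 0.7)/(1.2 − 0.7) = 0.4200/0.5000 = 0.8400
Terminal stock prices: S_uuu = 34.56, S_uud = 20.16, S_udd = 11.76, S_ddd = 6.86
Terminal payoffs (S − K): max(9.56, 0) = 9.56, max(-4.84, 0) = 0, max(-13.24, 0) = 0, max(-18.14, 0) = 0
Node uu (S = 28.8): V_uu = 1/1.12·[0.8400·9.5600 + 0.1600·0.0000] = 7.1700
Node ud (S = 16.8): V_ud = 1/1.12·[0.8400·0.0000 + 0.1600·0.0000] = 0.0000
Node dd (S = 9.8): V_dd = 1/1.12·[0.8400·0.0000 + 0.1600·0.0000] = 0.0000
Node u (S = 24): V_u = 1/1.12·[0.8400·7.1700 + 0.1600·0.0000] = 5.3775
Node d (S = 14): V_d = 1/1.12·[0.8400·0.0000 + 0.1600·0.0000] = 0.0000
Node 0 (S = 20): V_0 = 1/1.12·[0.8400·5.3775 + 0.1600·0.0000] = 4.0331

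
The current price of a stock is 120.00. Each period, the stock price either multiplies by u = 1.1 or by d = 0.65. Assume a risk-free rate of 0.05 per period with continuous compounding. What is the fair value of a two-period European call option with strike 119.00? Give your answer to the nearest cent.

Risk-neutral probability p = (e^0.05 − 0.65)/(1.1 − 0.65) = 0.4013/0.4500 = 0.8917
Terminal stock prices: S_uu = 145.2, S_ud = 85.8, S_dd = 50.7
Terminal payoffs (S − K): max(26.2, 0) = 26.2, max(-33.2, 0) = 0, max(-68.3, 0) = 0
Node u (S = 132): V_u = e^(−0.05)·[0.8917·26.2000 + 0.1083·0.0000] = 22.2235
Node d (S = 78): V_d = e^(−0.05)·[0.8917·0.0000 + 0.1083·0.0000] = 0.0000
Node 0 (S = 120): V_0 = e^(−0.05)·[0.8917·22.2235 + 0.1083·0.0000] = 18.8505

18.85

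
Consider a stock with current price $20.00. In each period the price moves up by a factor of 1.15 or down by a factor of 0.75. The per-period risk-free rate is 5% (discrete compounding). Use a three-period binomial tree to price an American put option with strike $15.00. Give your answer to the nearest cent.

$0.38

Risk-neutral probability p = (1 + 0.05 − 0.75)/(1.15 − 0.75) = 0.3000/0.4000 = 0.7500
Terminal stock prices: S_uuu = 30.42, S_uud = 19.84, S_udd = 12.94, S_ddd = 8.438
Terminal payoffs (K − S): max(-15.42, 0) = 0, max(-4.837, 0) = 0, max(2.062, 0) = 2.062, max(6.562, 0) = 6.562
Node uu (S = 26.45): continuation = 1/1.05·[0.7500·0.0000 + 0.2500·0.0000] = 0.0000; exercise value = 0.0000 ≤ continuation, so V_uu = 0.0000
Node ud (S = 17.25): continuation = 1/1.05·[0.7500·0.0000 + 0.2500·2.0625] = 0.4911; exercise value = 0.0000 ≤ continuation, so V_ud = 0.4911
Node dd (S = 11.25): continuation = 1/1.05·[0.7500·2.0625 + 0.2500·6.5625] = 3.0357; exercise value = 3.7500 > continuation, so V_dd = 3.7500 (exercise)
Node u (S = 23): continuation = 1/1.05·[0.7500·0.0000 + 0.2500·0.4911] = 0.1169; exercise value = 0.0000 ≤ continuation, so V_u = 0.1169
Node d (S = 15): continuation = 1/1.05·[0.7500·0.4911 + 0.2500·3.7500] = 1.2436; exercise value = 0.0000 ≤ continuation, so V_d = 1.2436
Node 0 (S = 20): continuation = 1/1.05·[0.7500·0.1169 + 0.2500·1.2436] = 0.3796; exercise value = 0.0000 ≤ continuation, so V_0 = 0.3796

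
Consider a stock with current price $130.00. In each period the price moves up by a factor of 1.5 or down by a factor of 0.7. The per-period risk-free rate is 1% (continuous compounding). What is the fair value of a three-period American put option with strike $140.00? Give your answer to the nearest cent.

Risk-neutral probability p = (e^0.01 − 0.7)/(1.5 − 0.7) = 0.3101/0.8000 = 0.3876
Terminal stock prices: S_uuu = 438.8, S_uud = 204.8, S_udd = 95.55, S_ddd = 44.59
Terminal payoffs (K − S): max(-298.8, 0) = 0, max(-64.75, 0) = 0, max(44.45, 0) = 44.45, max(95.41, 0) = 95.41
Node uu (S = 292.5): continuation = e^(−0.01)·[0.3876·0.0000 + 0.6124·0.0000] = 0.0000; exercise value = 0.0000 ≤ continuation, so V_uu = 0.0000
Node ud (S = 136.5): continuation = e^(−0.01)·[0.3876·0.0000 + 0.6124·44.4500] = 26.9520; exercise value = 3.5000 ≤ continuation, so V_ud = 26.9520
Node dd (S = 63.7): continuation = e^(−0.01)·[0.3876·44.4500 + 0.6124·95.4100] = 74.9070; exercise value = 76.3000 > continuation, so V_dd = 76.3000 (exercise)
Node u (S = 195): continuation = e^(−0.01)·[0.3876·0.0000 + 0.6124·26.9520] = 16.3421; exercise value = 0.0000 ≤ continuation, so V_u = 16.3421
Node d (S = 91): continuation = e^(−0.01)·[0.3876·26.9520 + 0.6124·76.3000] = 56.6056; exercise value = 49.0000 ≤ continuation, so V_d = 56.6056
Node 0 (S = 130): continuation = e^(−0.01)·[0.3876·16.3421 + 0.6124·56.6056] = 40.5930; exercise value = 10.0000 ≤ continuation, so V_0 = 40.5930

$40.59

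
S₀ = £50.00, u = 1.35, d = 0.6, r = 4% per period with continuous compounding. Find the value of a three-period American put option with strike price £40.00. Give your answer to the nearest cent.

£6.23

Risk-neutral probability p = (e^0.04 − 0.6)/(1.35 − 0.6) = 0.4408/0.7500 = 0.5877
Terminal stock prices: S_uuu = 123, S_uud = 54.68, S_udd = 24.3, S_ddd = 10.8
Terminal payoffs (K − S): max(-83.02, 0) = 0, max(-14.68, 0) = 0, max(15.7, 0) = 15.7, max(29.2, 0) = 29.2
Node uu (S = 91.13): continuation = e^(−0.04)·[0.5877·0.0000 + 0.4123·0.0000] = 0.0000; exercise value = 0.0000 ≤ continuation, so V_uu = 0.0000
Node ud (S = 40.5): continuation = e^(−0.04)·[0.5877·0.0000 + 0.4123·15.7000] = 6.2186; exercise value = 0.0000 ≤ continuation, so V_ud = 6.2186
Node dd (S = 18): continuation = e^(−0.04)·[0.5877·15.7000 + 0.4123·29.2000] = 20.4316; exercise value = 22.0000 > continuation, so V_dd = 22.0000 (exercise)
Node u (S = 67.5): continuation = e^(−0.04)·[0.5877·0.0000 + 0.4123·6.2186] = 2.4631; exercise value = 0.0000 ≤ continuation, so V_u = 2.4631
Node d (S = 30): continuation = e^(−0.04)·[0.5877·6.2186 + 0.4123·22.0000] = 12.2256; exercise value = 10.0000 ≤ continuation, so V_d = 12.2256
Node 0 (S = 50): continuation = e^(−0.04)·[0.5877·2.4631 + 0.4123·12.2256] = 6.2333; exercise value = 0.0000 ≤ continuation, so V_0 = 6.2333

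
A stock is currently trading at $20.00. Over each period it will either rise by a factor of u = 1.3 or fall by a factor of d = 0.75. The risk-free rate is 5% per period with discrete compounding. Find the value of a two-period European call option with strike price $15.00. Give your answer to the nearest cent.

$7.10

Risk-neutral probability p = (1 + 0.05 − 0.75)/(1.3 − 0.75) = 0.3000/0.5500 = 0.5455
Terminal stock prices: S_uu = 33.8, S_ud = 19.5, S_dd = 11.25
Terminal payoffs (S − K): max(18.8, 0) = 18.8, max(4.5, 0) = 4.5, max(-3.75, 0) = 0
Node u (S = 26): V_u = 1/1.05·[0.5455·18.8000 + 0.4545·4.5000] = 11.7143
Node d (S = 15): V_d = 1/1.05·[0.5455·4.5000 + 0.4545·0.0000] = 2.3377
Node 0 (S = 20): V_0 = 1/1.05·[0.5455·11.7143 + 0.4545·2.3377] = 7.0973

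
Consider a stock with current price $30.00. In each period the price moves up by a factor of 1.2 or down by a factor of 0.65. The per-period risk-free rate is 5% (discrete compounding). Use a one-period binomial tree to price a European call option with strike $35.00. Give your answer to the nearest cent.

Risk-neutral probability p = (1 + 0.05 − 0.65)/(1.2 − 0.65) = 0.4000/0.5500 = 0.7273
Terminal stock prices: S_u = 36, S_d = 19.5
Terminal payoffs (S − K): max(1, 0) = 1, max(-15.5, 0) = 0
Node 0 (S = 30): V_0 = 1/1.05·[0.7273·1.0000 + 0.2727·0.0000] = 0.6926

$0.69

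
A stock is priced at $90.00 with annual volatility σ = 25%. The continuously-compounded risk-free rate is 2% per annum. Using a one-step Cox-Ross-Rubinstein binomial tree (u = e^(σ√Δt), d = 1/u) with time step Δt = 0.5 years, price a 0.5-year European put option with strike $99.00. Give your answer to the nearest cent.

$12.04

CRR parameters: u = e^(σ√Δt) = e^(0.25·√0.5) = 1.1934, d = 1/u = 0.8380
Per-period rate: rΔt = 0.02·0.5 = 0.01, so R = e^0.01 = 1.0101
Risk-neutral probability p = (e^0.01 − 0.8380)/(1.1934 − 0.8380) = 0.1721/0.3554 = 0.4842
Terminal stock prices: S_u = 107.4, S_d = 75.42
Terminal payoffs (K − S): max(-8.403, 0) = 0, max(23.58, 0) = 23.58
Node 0 (S = 90): V_0 = e^(−0.01)·[0.4842·0.0000 + 0.5158·23.5830] = 12.0431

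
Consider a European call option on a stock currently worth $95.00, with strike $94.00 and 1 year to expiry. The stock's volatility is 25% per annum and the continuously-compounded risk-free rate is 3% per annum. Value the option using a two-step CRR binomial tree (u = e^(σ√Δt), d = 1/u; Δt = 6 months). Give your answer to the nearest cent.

$10.44

CRR parameters: u = e^(σ√Δt) = e^(0.25·√0.5) = 1.1934, d = 1/u = 0.8380
Per-period rate: rΔt = 0.03·0.5 = 0.015, so R = e^0.015 = 1.0151
Risk-neutral probability p = (e^0.015 − 0.8380)/(1.1934 − 0.8380) = 0.1771/0.3554 = 0.4984
Terminal stock prices: S_uu = 135.3, S_ud = 95, S_dd = 66.71
Terminal payoffs (S − K): max(41.29, 0) = 41.29, max(1, 0) = 1, max(-27.29, 0) = 0
Node u (S = 113.4): V_u = e^(−0.015)·[0.4984·41.2913 + 0.5016·1.0000] = 20.7691
Node d (S = 79.61): V_d = e^(−0.015)·[0.4984·1.0000 + 0.5016·0.0000] = 0.4910
Node 0 (S = 95): V_0 = e^(−0.015)·[0.4984·20.7691 + 0.5016·0.4910] = 10.4407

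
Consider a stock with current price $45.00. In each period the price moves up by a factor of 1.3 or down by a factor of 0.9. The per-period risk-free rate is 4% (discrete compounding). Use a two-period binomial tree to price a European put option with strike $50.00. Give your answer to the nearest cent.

Risk-neutral probability p = (1 + 0.04 − 0.9)/(1.3 − 0.9) = 0.1400/0.4000 = 0.3500
Terminal stock prices: S_uu = 76.05, S_ud = 52.65, S_dd = 36.45
Terminal payoffs (K − S): max(-26.05, 0) = 0, max(-2.65, 0) = 0, max(13.55, 0) = 13.55
Node u (S = 58.5): V_u = 1/1.04·[0.3500·0.0000 + 0.6500·0.0000] = 0.0000
Node d (S = 40.5): V_d = 1/1.04·[0.3500·0.0000 + 0.6500·13.5500] = 8.4687
Node 0 (S = 45): V_0 = 1/1.04·[0.3500·0.0000 + 0.6500·8.4687] = 5.2930

$5.29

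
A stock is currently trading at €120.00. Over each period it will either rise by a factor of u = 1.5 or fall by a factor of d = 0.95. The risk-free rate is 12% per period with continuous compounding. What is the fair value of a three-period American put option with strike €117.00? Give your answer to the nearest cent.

€3.14

Risk-neutral probability p = (e^0.12 − 0.95)/(1.5 − 0.95) = 0.1775/0.5500 = 0.3227
Terminal stock prices: S_uuu = 405, S_uud = 256.5, S_udd = 162.4, S_ddd = 102.9
Terminal payoffs (K − S): max(-288, 0) = 0, max(-139.5, 0) = 0, max(-45.45, 0) = 0, max(14.12, 0) = 14.12
Node uu (S = 270): continuation = e^(−0.12)·[0.3227·0.0000 + 0.6773·0.0000] = 0.0000; exercise value = 0.0000 ≤ continuation, so V_uu = 0.0000
Node ud (S = 171): continuation = e^(−0.12)·[0.3227·0.0000 + 0.6773·0.0000] = 0.0000; exercise value = 0.0000 ≤ continuation, so V_ud = 0.0000
Node dd (S = 108.3): continuation = e^(−0.12)·[0.3227·0.0000 + 0.6773·14.1150] = 8.4788; exercise value = 8.7000 > continuation, so V_dd = 8.7000 (exercise)
Node u (S = 180): continuation = e^(−0.12)·[0.3227·0.0000 + 0.6773·0.0000] = 0.0000; exercise value = 0.0000 ≤ continuation, so V_u = 0.0000
Node d (S = 114): continuation = e^(−0.12)·[0.3227·0.0000 + 0.6773·8.7000] = 5.2260; exercise value = 3.0000 ≤ continuation, so V_d = 5.2260
Node 0 (S = 120): continuation = e^(−0.12)·[0.3227·0.0000 + 0.6773·5.2260] = 3.1392; exercise value = 0.0000 ≤ continuation, so V_0 = 3.1392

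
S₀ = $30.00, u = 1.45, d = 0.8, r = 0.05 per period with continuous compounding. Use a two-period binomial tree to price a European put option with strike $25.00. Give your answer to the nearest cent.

Risk-neutral probability p = (e^0.05 − 0.8)/(1.45 − 0.8) = 0.2513/0.6500 = 0.3866
Terminal stock prices: S_uu = 63.08, S_ud = 34.8, S_dd = 19.2
Terminal payoffs (K − S): max(-38.08, 0) = 0, max(-9.8, 0) = 0, max(5.8, 0) = 5.8
Node u (S = 43.5): V_u = e^(−0.05)·[0.3866·0.0000 + 0.6134·0.0000] = 0.0000
Node d (S = 24): V_d = e^(−0.05)·[0.3866·0.0000 + 0.6134·5.8000] = 3.3844
Node 0 (S = 30): V_0 = e^(−0.05)·[0.3866·0.0000 + 0.6134·3.3844] = 1.9748

$1.97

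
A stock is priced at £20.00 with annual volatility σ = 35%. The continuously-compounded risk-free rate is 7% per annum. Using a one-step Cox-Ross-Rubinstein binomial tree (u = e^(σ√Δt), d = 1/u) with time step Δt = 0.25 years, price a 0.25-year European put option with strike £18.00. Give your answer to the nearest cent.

CRR parameters: u = e^(σ√Δt) = e^(0.35·√0.25) = 1.1912, d = 1/u = 0.8395
Per-period rate: rΔt = 0.07·0.25 = 0.0175, so R = e^0.0175 = 1.0177
Risk-neutral probability p = (e^0.0175 − 0.8395)/(1.1912 − 0.8395) = 0.1782/0.3518 = 0.5065
Terminal stock prices: S_u = 23.82, S_d = 16.79
Terminal payoffs (K − S): max(-5.825, 0) = 0, max(1.211, 0) = 1.211
Node 0 (S = 20): V_0 = e^(−0.0175)·[0.5065·0.0000 + 0.4935·1.2109] = 0.5871

£0.59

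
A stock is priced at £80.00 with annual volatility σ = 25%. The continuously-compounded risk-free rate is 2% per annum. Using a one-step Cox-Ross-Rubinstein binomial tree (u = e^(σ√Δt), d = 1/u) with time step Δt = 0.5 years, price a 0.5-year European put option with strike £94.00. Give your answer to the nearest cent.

CRR parameters: u = e^(σ√Δt) = e^(0.25·√0.5) = 1.1934, d = 1/u = 0.8380
Per-period rate: rΔt = 0.02·0.5 = 0.01, so R = e^0.01 = 1.0101
Risk-neutral probability p = (e^0.01 − 0.8380)/(1.1934 − 0.8380) = 0.1721/0.3554 = 0.4842
Terminal stock prices: S_u = 95.47, S_d = 67.04
Terminal payoffs (K − S): max(-1.469, 0) = 0, max(26.96, 0) = 26.96
Node 0 (S = 80): V_0 = e^(−0.01)·[0.4842·0.0000 + 0.5158·26.9626] = 13.7690

£13.77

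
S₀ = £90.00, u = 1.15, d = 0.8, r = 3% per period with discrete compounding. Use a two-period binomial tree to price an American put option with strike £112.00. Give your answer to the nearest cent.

£22.00

Risk-neutral probability p = (1 + 0.03 − 0.8)/(1.15 − 0.8) = 0.2300/0.3500 = 0.6571
Terminal stock prices: S_uu = 119, S_ud = 82.8, S_dd = 57.6
Terminal payoffs (K − S): max(-7.025, 0) = 0, max(29.2, 0) = 29.2, max(54.4, 0) = 54.4
Node u (S = 103.5): continuation = 1/1.03·[0.6571·0.0000 + 0.3429·29.2000] = 9.7198; exercise value = 8.5000 ≤ continuation, so V_u = 9.7198
Node d (S = 72): continuation = 1/1.03·[0.6571·29.2000 + 0.3429·54.4000] = 36.7379; exercise value = 40.0000 > continuation, so V_d = 40.0000 (exercise)
Node 0 (S = 90): continuation = 1/1.03·[0.6571·9.7198 + 0.3429·40.0000] = 19.5161; exercise value = 22.0000 > continuation, so V_0 = 22.0000 (exercise)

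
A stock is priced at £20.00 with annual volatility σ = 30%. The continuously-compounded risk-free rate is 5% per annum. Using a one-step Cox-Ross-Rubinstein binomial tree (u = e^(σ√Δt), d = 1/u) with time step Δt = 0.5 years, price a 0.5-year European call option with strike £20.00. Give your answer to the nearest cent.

CRR parameters: u = e^(σ√Δt) = e^(0.3·√0.5) = 1.2363, d = 1/u = 0.8089
Per-period rate: rΔt = 0.05·0.5 = 0.025, so R = e^0.025 = 1.0253
Risk-neutral probability p = (e^0.025 − 0.8089)/(1.2363 − 0.8089) = 0.2165/0.4275 = 0.5064
Terminal stock prices: S_u = 24.73, S_d = 16.18
Terminal payoffs (S − K): max(4.726, 0) = 4.726, max(-3.823, 0) = 0
Node 0 (S = 20): V_0 = e^(−0.025)·[0.5064·4.7262 + 0.4936·0.0000] = 2.3342

£2.33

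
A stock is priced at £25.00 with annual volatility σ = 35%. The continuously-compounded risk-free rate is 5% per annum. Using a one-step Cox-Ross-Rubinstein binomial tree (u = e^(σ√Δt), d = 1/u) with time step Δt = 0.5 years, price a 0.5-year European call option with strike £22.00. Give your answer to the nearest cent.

CRR parameters: u = e^(σ√Δt) = e^(0.35·√0.5) = 1.2808, d = 1/u = 0.7808
Per-period rate: rΔt = 0.05·0.5 = 0.025, so R = e^0.025 = 1.0253
Risk-neutral probability p = (e^0.025 − 0.7808)/(1.2808 − 0.7808) = 0.2446/0.5000 = 0.4891
Terminal stock prices: S_u = 32.02, S_d = 19.52
Terminal payoffs (S − K): max(10.02, 0) = 10.02, max(-2.481, 0) = 0
Node 0 (S = 25): V_0 = e^(−0.025)·[0.4891·10.0201 + 0.5109·0.0000] = 4.7795

£4.78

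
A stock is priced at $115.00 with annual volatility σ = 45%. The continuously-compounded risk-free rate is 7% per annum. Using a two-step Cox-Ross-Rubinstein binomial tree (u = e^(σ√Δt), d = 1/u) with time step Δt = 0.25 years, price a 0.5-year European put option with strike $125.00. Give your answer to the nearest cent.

CRR parameters: u = e^(σ√Δt) = e^(0.45·√0.25) = 1.2523, d = 1/u = 0.7985
Per-period rate: rΔt = 0.07·0.25 = 0.0175, so R = e^0.0175 = 1.0177
Risk-neutral probability p = (e^0.0175 − 0.7985)/(1.2523 − 0.7985) = 0.2191/0.4538 = 0.4829
Terminal stock prices: S_uu = 180.4, S_ud = 115, S_dd = 73.33
Terminal payoffs (K − S): max(-55.36, 0) = 0, max(10, 0) = 10, max(51.67, 0) = 51.67
Node u (S = 144): V_u = e^(−0.0175)·[0.4829·0.0000 + 0.5171·10.0000] = 5.0814
Node d (S = 91.83): V_d = e^(−0.0175)·[0.4829·10.0000 + 0.5171·51.6728] = 31.0022
Node 0 (S = 115): V_0 = e^(−0.0175)·[0.4829·5.0814 + 0.5171·31.0022] = 18.1647

$18.16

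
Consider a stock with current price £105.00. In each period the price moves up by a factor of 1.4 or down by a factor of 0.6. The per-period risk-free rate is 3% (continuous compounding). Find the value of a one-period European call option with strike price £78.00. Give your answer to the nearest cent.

Risk-neutral probability p = (e^0.03 − 0.6)/(1.4 − 0.6) = 0.4305/0.8000 = 0.5381
Terminal stock prices: S_u = 147, S_d = 63
Terminal payoffs (S − K): max(69, 0) = 69, max(-15, 0) = 0
Node 0 (S = 105): V_0 = e^(−0.03)·[0.5381·69.0000 + 0.4619·0.0000] = 36.0294

£36.03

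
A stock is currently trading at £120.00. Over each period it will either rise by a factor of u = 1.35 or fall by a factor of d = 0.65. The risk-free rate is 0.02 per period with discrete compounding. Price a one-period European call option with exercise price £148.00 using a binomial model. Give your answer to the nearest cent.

£7.25

Risk-neutral probability p = (1 + 0.02 − 0.65)/(1.35 − 0.65) = 0.3700/0.7000 = 0.5286
Terminal stock prices: S_u = 162, S_d = 78
Terminal payoffs (S − K): max(14, 0) = 14, max(-70, 0) = 0
Node 0 (S = 120): V_0 = 1/1.02·[0.5286·14.0000 + 0.4714·0.0000] = 7.2549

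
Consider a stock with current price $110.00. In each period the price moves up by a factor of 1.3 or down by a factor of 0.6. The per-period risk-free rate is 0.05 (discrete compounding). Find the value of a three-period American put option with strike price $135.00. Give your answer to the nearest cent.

$36.71

Risk-neutral probability p = (1 + 0.05 − 0.6)/(1.3 − 0.6) = 0.4500/0.7000 = 0.6429
Terminal stock prices: S_uuu = 241.7, S_uud = 111.5, S_udd = 51.48, S_ddd = 23.76
Terminal payoffs (K − S): max(-106.7, 0) = 0, max(23.46, 0) = 23.46, max(83.52, 0) = 83.52, max(111.2, 0) = 111.2
Node uu (S = 185.9): continuation = 1/1.05·[0.6429·0.0000 + 0.3571·23.4600] = 7.9796; exercise value = 0.0000 ≤ continuation, so V_uu = 7.9796
Node ud (S = 85.8): continuation = 1/1.05·[0.6429·23.4600 + 0.3571·83.5200] = 42.7714; exercise value = 49.2000 > continuation, so V_ud = 49.2000 (exercise)
Node dd (S = 39.6): continuation = 1/1.05·[0.6429·83.5200 + 0.3571·111.2400] = 88.9714; exercise value = 95.4000 > continuation, so V_dd = 95.4000 (exercise)
Node u (S = 143): continuation = 1/1.05·[0.6429·7.9796 + 0.3571·49.2000] = 21.6202; exercise value = 0.0000 ≤ continuation, so V_u = 21.6202
Node d (S = 66): continuation = 1/1.05·[0.6429·49.2000 + 0.3571·95.4000] = 62.5714; exercise value = 69.0000 > continuation, so V_d = 69.0000 (exercise)
Node 0 (S = 110): continuation = 1/1.05·[0.6429·21.6202 + 0.3571·69.0000] = 36.7062; exercise value = 25.0000 ≤ continuation, so V_0 = 36.7062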